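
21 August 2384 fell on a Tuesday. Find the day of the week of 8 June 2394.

Wednesday

From August 21, 2384 to August 21, 2393: 9 years, of which 2 contain a Feb 29 — 7×365 + 2×366 = 3287 days.
August 2393: 31 − 21 = 10 days remain.
Then 9 full months totalling 273 days.
June 1–8, 2394: 8 days.
Residual: 291 days.
Total: 3578 days.
3578 mod 7 = 1, so 1 day after Tuesday is Wednesday.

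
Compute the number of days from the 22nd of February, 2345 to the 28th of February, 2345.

6

Within February 2345: 28 − 22 = 6 days.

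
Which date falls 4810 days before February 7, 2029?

December 8, 2015

Count 4810 days before February 7, 2029:
Day-of-year of December 8, 2015: 342.
Day-of-year of February 7, 2029: 38.
2015 has 365 days, so 365 − 342 = 23 days remain in 2015.
Full years 2016–2028: 9 common + 4 leap = 9×365 + 4×366 = 4749 days.
Total: 23 + 4749 + 38 = 4810 days.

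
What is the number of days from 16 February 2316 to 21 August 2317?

February 2316: 29 − 16 = 13 days remain (2316 is a leap year, so February has 29 days).
Then 17 full months totalling 518 days.
August 1–21, 2317: 21 days.
Total: 13 + 518 + 21 = 552 days.

552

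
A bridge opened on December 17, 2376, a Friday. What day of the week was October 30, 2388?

Day-of-year of December 17, 2376: 352.
Day-of-year of October 30, 2388: 304.
2376 has 366 days, so 366 − 352 = 14 days remain in 2376.
Full years 2377–2387: 9 common + 2 leap = 9×365 + 2×366 = 4017 days.
Total: 14 + 4017 + 304 = 4335 days.
4335 mod 7 = 2, so 2 days after Friday is Sunday.

Sunday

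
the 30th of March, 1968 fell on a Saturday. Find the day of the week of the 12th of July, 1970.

March 1968: 31 − 30 = 1 day remains.
Then 27 full months totalling 821 days.
July 1–12, 1970: 12 days.
Total: 1 + 821 + 12 = 834 days.
834 mod 7 = 1, so 1 day after Saturday is Sunday.

Sunday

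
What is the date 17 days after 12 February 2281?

1 March 2281

Count 17 days after February 12, 2281:
February 2281: 28 − 12 = 16 days remain (2281 is not a leap year, so February has 28 days).
March 1, 2281: 1 day.
Total: 16 + 1 = 17 days.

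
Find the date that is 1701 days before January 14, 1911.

May 19, 1906

Count 1701 days before January 14, 1911:
Day-of-year of May 19, 1906: 139.
Day-of-year of January 14, 1911: 14.
1906 has 365 days, so 365 − 139 = 226 days remain in 1906.
Full years: 1907: 365; 1908: 366; 1909: 365; 1910: 365. Sum = 1461.
Total: 226 + 1461 + 14 = 1701 days.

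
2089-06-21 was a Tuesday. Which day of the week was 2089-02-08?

Count forward from the earlier date (February 8, 2089) to the later (June 21, 2089):
February 2089: 28 − 8 = 20 days remain (2089 is not a leap year, so February has 28 days).
Then March (31), April (30), May (31): 31 + 30 + 31 = 92 days.
June 1–21, 2089: 21 days.
Total: 20 + 92 + 21 = 133 days.
133 is a multiple of 7, so 2089-02-08 falls on the same weekday: Tuesday.

Tuesday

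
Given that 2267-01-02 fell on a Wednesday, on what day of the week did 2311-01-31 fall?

From January 2, 2267 to January 2, 2311: 44 years, of which 10 contain a Feb 29 — 34×365 + 10×366 = 16070 days.
(2300 is not a leap year (divisible by 100 but not 400).)
Within January 2311: 31 − 2 = 29 days.
Total: 16099 days.
16099 mod 7 = 6, so 6 days after Wednesday is Tuesday.

Tuesday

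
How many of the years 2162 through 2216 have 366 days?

13

Years divisible by 4: 2164, 2168, …, 2216 — 14 in all.
Of these, 2200 is divisible by 100 but not 400, so not leap.
Leap years: 14 − 1 = 13.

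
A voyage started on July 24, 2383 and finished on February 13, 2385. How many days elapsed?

570

Day-of-year of July 24, 2383: 205.
Day-of-year of February 13, 2385: 44.
2383 has 365 days, so 365 − 205 = 160 days remain in 2383.
Full years: 2384: 366. Sum = 366.
Total: 160 + 366 + 44 = 570 days.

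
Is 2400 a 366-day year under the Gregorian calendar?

2400 is a leap year (divisible by 400).

Yes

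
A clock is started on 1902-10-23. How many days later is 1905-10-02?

October 23, 1902 → October 23, 1903: 365 days.
October 23, 1903 → October 23, 1904: 366 days (1904 is a leap year).
October 1904: 31 − 23 = 8 days remain.
Then 11 full months totalling 334 days.
October 1–2, 1905: 2 days.
Residual: 344 days.
Total: 1075 days.

1075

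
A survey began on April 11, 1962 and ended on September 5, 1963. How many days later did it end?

Day-of-year of April 11, 1962: 101.
Day-of-year of September 5, 1963: 248.
1962 has 365 days, so 365 − 101 = 264 days remain in 1962.
Total: 264 + 248 = 512 days.

512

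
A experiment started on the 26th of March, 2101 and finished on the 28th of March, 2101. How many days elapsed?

Within March 2101: 28 − 26 = 2 days.

2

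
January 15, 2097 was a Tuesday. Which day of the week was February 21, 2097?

January 2097: 31 − 15 = 16 days remain.
February 1–21, 2097: 21 days (2097 is not a leap year).
Total: 16 + 21 = 37 days.
37 mod 7 = 2, so 2 days after Tuesday is Thursday.

Thursday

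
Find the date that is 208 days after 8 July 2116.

1 February 2117

Count 208 days after July 8, 2116:
July 2116: 31 − 8 = 23 days remain.
Then August (31), September (30), October (31), November (30), December (31), January (31): 31 + 30 + 31 + 30 + 31 + 31 = 184 days.
February 1, 2117: 1 day (2117 is not a leap year).
Total: 23 + 184 + 1 = 208 days.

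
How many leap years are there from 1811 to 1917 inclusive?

26

Years divisible by 4: 1812, 1816, …, 1916 — 27 in all.
Of these, 1900 is divisible by 100 but not 400, so not leap.
Leap years: 27 − 1 = 26.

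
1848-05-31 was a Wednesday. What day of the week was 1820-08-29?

Tuesday

Count forward from the earlier date (August 29, 1820) to the later (May 31, 1848):
From August 29, 1820 to August 29, 1847: 27 years, of which 6 contain a Feb 29 — 21×365 + 6×366 = 9861 days.
August 1847: 31 − 29 = 2 days remain.
Then September (30), October (31), November (30), December (31), January (31), February 1848 (29), March (31), April (30): 30 + 31 + 30 + 31 + 31 + 29 + 31 + 30 = 243 days.
May 1–31, 1848: 31 days.
Residual: 276 days.
Total: 10137 days.
10137 mod 7 = 1, so 1 day before Wednesday is Tuesday.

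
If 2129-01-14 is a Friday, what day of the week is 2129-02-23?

Wednesday

January 2129: 31 − 14 = 17 days remain.
February 1–23, 2129: 23 days (2129 is not a leap year).
Total: 17 + 23 = 40 days.
40 mod 7 = 5, so 5 days after Friday is Wednesday.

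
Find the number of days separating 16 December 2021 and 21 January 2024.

December 16, 2021 → December 16, 2022: 365 days.
December 16, 2022 → December 16, 2023: 365 days.
December 2023: 31 − 16 = 15 days remain.
January 1–21, 2024: 21 days.
Residual: 36 days.
Total: 766 days.

766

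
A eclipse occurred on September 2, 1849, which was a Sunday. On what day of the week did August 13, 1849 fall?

Monday

Count forward from the earlier date (August 13, 1849) to the later (September 2, 1849):
August 1849: 31 − 13 = 18 days remain.
September 1–2, 1849: 2 days.
Total: 18 + 2 = 20 days.
20 mod 7 = 6, so 6 days before Sunday is Monday.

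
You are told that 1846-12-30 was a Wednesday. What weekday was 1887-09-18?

Sunday

Day-of-year of December 30, 1846: 364.
Day-of-year of September 18, 1887: 261.
1846 has 365 days, so 365 − 364 = 1 days remain in 1846.
Full years 1847–1886: 30 common + 10 leap = 30×365 + 10×366 = 14610 days.
Total: 1 + 14610 + 261 = 14872 days.
14872 mod 7 = 4, so 4 days after Wednesday is Sunday.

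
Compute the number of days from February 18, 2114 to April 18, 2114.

February 2114: 28 − 18 = 10 days remain (2114 is not a leap year, so February has 28 days).
Then March (31): 31 days.
April 1–18, 2114: 18 days.
Total: 10 + 31 + 18 = 59 days.

59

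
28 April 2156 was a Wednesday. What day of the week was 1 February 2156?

Count forward from the earlier date (February 1, 2156) to the later (April 28, 2156):
February 2156: 29 − 1 = 28 days remain (2156 is a leap year, so February has 29 days).
Then March (31): 31 days.
April 1–28, 2156: 28 days.
Total: 28 + 31 + 28 = 87 days.
87 mod 7 = 3, so 3 days before Wednesday is Sunday.

Sunday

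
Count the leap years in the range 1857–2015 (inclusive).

38

Years divisible by 4: 1860, 1864, …, 2012 — 39 in all.
Of these, 1900 is divisible by 100 but not 400, so not leap.
2000 is divisible by 400, so still leap.
Leap years: 39 − 1 = 38.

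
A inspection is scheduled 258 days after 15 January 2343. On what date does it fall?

30 September 2343

Count 258 days after January 15, 2343:
January 2343: 31 − 15 = 16 days remain.
Then February 2343 (28), March (31), April (30), May (31), June (30), July (31), August (31): 28 + 31 + 30 + 31 + 30 + 31 + 31 = 212 days.
September 1–30, 2343: 30 days.
Total: 16 + 212 + 30 = 258 days.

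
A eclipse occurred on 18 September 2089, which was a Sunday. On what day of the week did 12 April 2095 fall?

September 18, 2089 → September 18, 2090: 365 days.
September 18, 2090 → September 18, 2091: 365 days.
September 18, 2091 → September 18, 2092: 366 days (2092 is a leap year).
September 18, 2092 → September 18, 2093: 365 days.
September 18, 2093 → September 18, 2094: 365 days.
September 2094: 30 − 18 = 12 days remain.
Then October (31), November (30), December (31), January (31), February 2095 (28), March (31): 31 + 30 + 31 + 31 + 28 + 31 = 182 days.
April 1–12, 2095: 12 days.
Residual: 206 days.
Total: 2032 days.
2032 mod 7 = 2, so 2 days after Sunday is Tuesday.

Tuesday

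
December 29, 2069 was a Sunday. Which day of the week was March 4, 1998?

Wednesday

Count forward from the earlier date (March 4, 1998) to the later (December 29, 2069):
Day-of-year of March 4, 1998: 63.
Day-of-year of December 29, 2069: 363.
1998 has 365 days, so 365 − 63 = 302 days remain in 1998.
Full years 1999–2068: 52 common + 18 leap = 52×365 + 18×366 = 25568 days.
Total: 302 + 25568 + 363 = 26233 days.
26233 mod 7 = 4, so 4 days before Sunday is Wednesday.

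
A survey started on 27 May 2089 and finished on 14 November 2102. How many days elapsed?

4918

From May 27, 2089 to May 27, 2102: 13 years, of which 2 contain a Feb 29 — 11×365 + 2×366 = 4747 days.
(2100 is not a leap year (divisible by 100 but not 400).)
May 2102: 31 − 27 = 4 days remain.
Then June (30), July (31), August (31), September (30), October (31): 30 + 31 + 31 + 30 + 31 = 153 days.
November 1–14, 2102: 14 days.
Residual: 171 days.
Total: 4918 days.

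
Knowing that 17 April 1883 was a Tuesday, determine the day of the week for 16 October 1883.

April 1883: 30 − 17 = 13 days remain.
Then May (31), June (30), July (31), August (31), September (30): 31 + 30 + 31 + 31 + 30 = 153 days.
October 1–16, 1883: 16 days.
Total: 13 + 153 + 16 = 182 days.
182 is a multiple of 7, so 16 October 1883 falls on the same weekday: Tuesday.

Tuesday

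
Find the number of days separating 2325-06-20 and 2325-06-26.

6

Within June 2325: 26 − 20 = 6 days.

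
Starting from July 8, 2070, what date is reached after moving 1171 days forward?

September 21, 2073

Count 1171 days after July 8, 2070:
July 8, 2070 → July 8, 2071: 365 days.
July 8, 2071 → July 8, 2072: 366 days (2072 is a leap year).
July 8, 2072 → July 8, 2073: 365 days.
July 2073: 31 − 8 = 23 days remain.
Then August (31): 31 days.
September 1–21, 2073: 21 days.
Residual: 75 days.
Total: 1171 days.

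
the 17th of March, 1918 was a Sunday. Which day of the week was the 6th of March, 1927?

Sunday

From March 17, 1918 to March 17, 1926: 8 years, of which 2 contain a Feb 29 — 6×365 + 2×366 = 2922 days.
March 1926: 31 − 17 = 14 days remain.
Then 11 full months totalling 334 days.
March 1–6, 1927: 6 days.
Residual: 354 days.
Total: 3276 days.
3276 is a multiple of 7, so the 6th of March, 1927 falls on the same weekday: Sunday.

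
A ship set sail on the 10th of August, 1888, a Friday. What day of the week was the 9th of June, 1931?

Day-of-year of August 10, 1888: 223.
Day-of-year of June 9, 1931: 160.
1888 has 366 days, so 366 − 223 = 143 days remain in 1888.
Full years 1889–1930: 33 common + 9 leap = 33×365 + 9×366 = 15339 days.
Total: 143 + 15339 + 160 = 15642 days.
15642 mod 7 = 4, so 4 days after Friday is Tuesday.

Tuesday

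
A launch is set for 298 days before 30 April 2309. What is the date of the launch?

6 July 2308

Count 298 days before April 30, 2309:
July 2308: 31 − 6 = 25 days remain.
Then August (31), September (30), October (31), November (30), December (31), January (31), February 2309 (28), March (31): 31 + 30 + 31 + 30 + 31 + 31 + 28 + 31 = 243 days.
April 1–30, 2309: 30 days.
Residual: 298 days.
Total: 298 days.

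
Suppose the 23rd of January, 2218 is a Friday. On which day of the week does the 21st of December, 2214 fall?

Count forward from the earlier date (December 21, 2214) to the later (January 23, 2218):
December 21, 2214 → December 21, 2215: 365 days.
December 21, 2215 → December 21, 2216: 366 days (2216 is a leap year).
December 21, 2216 → December 21, 2217: 365 days.
December 2217: 31 − 21 = 10 days remain.
January 1–23, 2218: 23 days.
Residual: 33 days.
Total: 1129 days.
1129 mod 7 = 2, so 2 days before Friday is Wednesday.

Wednesday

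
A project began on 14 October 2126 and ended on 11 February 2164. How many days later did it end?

13634

Day-of-year of October 14, 2126: 287.
Day-of-year of February 11, 2164: 42.
2126 has 365 days, so 365 − 287 = 78 days remain in 2126.
Full years 2127–2163: 28 common + 9 leap = 28×365 + 9×366 = 13514 days.
Total: 78 + 13514 + 42 = 13634 days.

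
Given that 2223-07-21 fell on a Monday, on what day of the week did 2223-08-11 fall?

Monday

July 2223: 31 − 21 = 10 days remain.
August 1–11, 2223: 11 days.
Total: 10 + 11 = 21 days.
21 is a multiple of 7, so 2223-08-11 falls on the same weekday: Monday.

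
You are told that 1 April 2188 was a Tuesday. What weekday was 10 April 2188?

Within April 2188: 10 − 1 = 9 days.
9 mod 7 = 2, so 2 days after Tuesday is Thursday.

Thursday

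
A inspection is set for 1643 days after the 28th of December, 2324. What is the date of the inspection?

the 28th of June, 2329

Count 1643 days after December 28, 2324:
Day-of-year of December 28, 2324: 363.
Day-of-year of June 28, 2329: 179.
2324 has 366 days, so 366 − 363 = 3 days remain in 2324.
Full years: 2325: 365; 2326: 365; 2327: 365; 2328: 366. Sum = 1461.
Total: 3 + 1461 + 179 = 1643 days.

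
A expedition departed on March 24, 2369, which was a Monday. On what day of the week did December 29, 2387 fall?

Tuesday

From March 24, 2369 to March 24, 2387: 18 years, of which 4 contain a Feb 29 — 14×365 + 4×366 = 6574 days.
March 2387: 31 − 24 = 7 days remain.
Then April (30), May (31), June (30), July (31), August (31), September (30), October (31), November (30): 30 + 31 + 30 + 31 + 31 + 30 + 31 + 30 = 244 days.
December 1–29, 2387: 29 days.
Residual: 280 days.
Total: 6854 days.
6854 mod 7 = 1, so 1 day after Monday is Tuesday.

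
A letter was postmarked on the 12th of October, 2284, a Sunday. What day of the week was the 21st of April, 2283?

Count forward from the earlier date (April 21, 2283) to the later (October 12, 2284):
Day-of-year of April 21, 2283: 111.
Day-of-year of October 12, 2284: 286.
2283 has 365 days, so 365 − 111 = 254 days remain in 2283.
Total: 254 + 286 = 540 days.
540 mod 7 = 1, so 1 day before Sunday is Saturday.

Saturday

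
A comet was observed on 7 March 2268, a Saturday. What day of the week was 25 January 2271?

Wednesday

Day-of-year of March 7, 2268: 67.
Day-of-year of January 25, 2271: 25.
2268 has 366 days, so 366 − 67 = 299 days remain in 2268.
Full years: 2269: 365; 2270: 365. Sum = 730.
Total: 299 + 730 + 25 = 1054 days.
1054 mod 7 = 4, so 4 days after Saturday is Wednesday.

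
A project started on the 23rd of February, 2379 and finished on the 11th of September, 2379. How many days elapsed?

February 2379: 28 − 23 = 5 days remain (2379 is not a leap year, so February has 28 days).
Then March (31), April (30), May (31), June (30), July (31), August (31): 31 + 30 + 31 + 30 + 31 + 31 = 184 days.
September 1–11, 2379: 11 days.
Total: 5 + 184 + 11 = 200 days.

200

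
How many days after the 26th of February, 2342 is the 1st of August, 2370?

Day-of-year of February 26, 2342: 57.
Day-of-year of August 1, 2370: 213.
2342 has 365 days, so 365 − 57 = 308 days remain in 2342.
Full years 2343–2369: 20 common + 7 leap = 20×365 + 7×366 = 9862 days.
Total: 308 + 9862 + 213 = 10383 days.

10383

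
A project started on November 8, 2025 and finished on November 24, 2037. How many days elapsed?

Day-of-year of November 8, 2025: 312.
Day-of-year of November 24, 2037: 328.
2025 has 365 days, so 365 − 312 = 53 days remain in 2025.
Full years 2026–2036: 8 common + 3 leap = 8×365 + 3×366 = 4018 days.
Total: 53 + 4018 + 328 = 4399 days.

4399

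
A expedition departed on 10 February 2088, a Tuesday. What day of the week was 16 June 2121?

Monday

From February 10, 2088 to February 10, 2121: 33 years, of which 8 contain a Feb 29 — 25×365 + 8×366 = 12053 days.
(2100 is not a leap year (divisible by 100 but not 400).)
February 2121: 28 − 10 = 18 days remain (2121 is not a leap year, so February has 28 days).
Then March (31), April (30), May (31): 31 + 30 + 31 = 92 days.
June 1–16, 2121: 16 days.
Residual: 126 days.
Total: 12179 days.
12179 mod 7 = 6, so 6 days after Tuesday is Monday.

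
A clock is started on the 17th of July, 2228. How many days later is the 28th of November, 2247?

7073

From July 17, 2228 to July 17, 2247: 19 years, of which 4 contain a Feb 29 — 15×365 + 4×366 = 6939 days.
July 2247: 31 − 17 = 14 days remain.
Then August (31), September (30), October (31): 31 + 30 + 31 = 92 days.
November 1–28, 2247: 28 days.
Residual: 134 days.
Total: 7073 days.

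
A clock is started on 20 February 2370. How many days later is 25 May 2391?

7764

From February 20, 2370 to February 20, 2391: 21 years, of which 5 contain a Feb 29 — 16×365 + 5×366 = 7670 days.
February 2391: 28 − 20 = 8 days remain (2391 is not a leap year, so February has 28 days).
Then March (31), April (30): 31 + 30 = 61 days.
May 1–25, 2391: 25 days.
Residual: 94 days.
Total: 7764 days.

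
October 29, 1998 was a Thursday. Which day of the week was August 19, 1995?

Saturday

Count forward from the earlier date (August 19, 1995) to the later (October 29, 1998):
August 19, 1995 → August 19, 1996: 366 days (1996 is a leap year).
August 19, 1996 → August 19, 1997: 365 days.
August 19, 1997 → August 19, 1998: 365 days.
August 1998: 31 − 19 = 12 days remain.
Then September (30): 30 days.
October 1–29, 1998: 29 days.
Residual: 71 days.
Total: 1167 days.
1167 mod 7 = 5, so 5 days before Thursday is Saturday.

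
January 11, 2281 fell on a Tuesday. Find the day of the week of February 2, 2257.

Monday

Count forward from the earlier date (February 2, 2257) to the later (January 11, 2281):
From February 2, 2257 to February 2, 2280: 23 years, of which 5 contain a Feb 29 — 18×365 + 5×366 = 8400 days.
February 2280: 29 − 2 = 27 days remain (2280 is a leap year, so February has 29 days).
Then 10 full months totalling 306 days.
January 1–11, 2281: 11 days.
Residual: 344 days.
Total: 8744 days.
8744 mod 7 = 1, so 1 day before Tuesday is Monday.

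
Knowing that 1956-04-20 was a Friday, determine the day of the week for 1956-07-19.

Thursday

April 1956: 30 − 20 = 10 days remain.
Then May (31), June (30): 31 + 30 = 61 days.
July 1–19, 1956: 19 days.
Total: 10 + 61 + 19 = 90 days.
90 mod 7 = 6, so 6 days after Friday is Thursday.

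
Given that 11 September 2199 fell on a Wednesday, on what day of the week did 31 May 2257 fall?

From September 11, 2199 to September 11, 2256: 57 years, of which 14 contain a Feb 29 — 43×365 + 14×366 = 20819 days.
(2200 is not a leap year (divisible by 100 but not 400).)
September 2256: 30 − 11 = 19 days remain.
Then October (31), November (30), December (31), January (31), February 2257 (28), March (31), April (30): 31 + 30 + 31 + 31 + 28 + 31 + 30 = 212 days.
May 1–31, 2257: 31 days.
Residual: 262 days.
Total: 21081 days.
21081 mod 7 = 4, so 4 days after Wednesday is Sunday.

Sunday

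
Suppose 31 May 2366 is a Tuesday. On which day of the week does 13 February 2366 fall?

Sunday

Count forward from the earlier date (February 13, 2366) to the later (May 31, 2366):
February 2366: 28 − 13 = 15 days remain (2366 is not a leap year, so February has 28 days).
Then March (31), April (30): 31 + 30 = 61 days.
May 1–31, 2366: 31 days.
Total: 15 + 61 + 31 = 107 days.
107 mod 7 = 2, so 2 days before Tuesday is Sunday.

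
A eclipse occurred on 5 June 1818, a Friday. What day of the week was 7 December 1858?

Tuesday

Day-of-year of June 5, 1818: 156.
Day-of-year of December 7, 1858: 341.
1818 has 365 days, so 365 − 156 = 209 days remain in 1818.
Full years 1819–1857: 29 common + 10 leap = 29×365 + 10×366 = 14245 days.
Total: 209 + 14245 + 341 = 14795 days.
14795 mod 7 = 4, so 4 days after Friday is Tuesday.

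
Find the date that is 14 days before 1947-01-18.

1947-01-04

Count 14 days before January 18, 1947:
Within January 1947: 18 − 4 = 14 days.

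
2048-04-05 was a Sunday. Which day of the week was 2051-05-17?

Wednesday

April 5, 2048 → April 5, 2049: 365 days.
April 5, 2049 → April 5, 2050: 365 days.
April 5, 2050 → April 5, 2051: 365 days.
April 2051: 30 − 5 = 25 days remain.
May 1–17, 2051: 17 days.
Residual: 42 days.
Total: 1137 days.
1137 mod 7 = 3, so 3 days after Sunday is Wednesday.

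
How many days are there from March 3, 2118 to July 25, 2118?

144

March 2118: 31 − 3 = 28 days remain.
Then April (30), May (31), June (30): 30 + 31 + 30 = 91 days.
July 1–25, 2118: 25 days.
Total: 28 + 91 + 25 = 144 days.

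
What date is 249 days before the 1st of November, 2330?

the 25th of February, 2330

Count 249 days before November 1, 2330:
February 2330: 28 − 25 = 3 days remain (2330 is not a leap year, so February has 28 days).
Then March (31), April (30), May (31), June (30), July (31), August (31), September (30), October (31): 31 + 30 + 31 + 30 + 31 + 31 + 30 + 31 = 245 days.
November 1, 2330: 1 day.
Total: 3 + 245 + 1 = 249 days.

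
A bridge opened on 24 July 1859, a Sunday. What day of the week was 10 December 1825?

Count forward from the earlier date (December 10, 1825) to the later (July 24, 1859):
From December 10, 1825 to December 10, 1858: 33 years, of which 8 contain a Feb 29 — 25×365 + 8×366 = 12053 days.
December 1858: 31 − 10 = 21 days remain.
Then January (31), February 1859 (28), March (31), April (30), May (31), June (30): 31 + 28 + 31 + 30 + 31 + 30 = 181 days.
July 1–24, 1859: 24 days.
Residual: 226 days.
Total: 12279 days.
12279 mod 7 = 1, so 1 day before Sunday is Saturday.

Saturday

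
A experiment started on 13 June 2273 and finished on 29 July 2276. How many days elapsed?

1142

June 13, 2273 → June 13, 2274: 365 days.
June 13, 2274 → June 13, 2275: 365 days.
June 13, 2275 → June 13, 2276: 366 days (2276 is a leap year).
June 2276: 30 − 13 = 17 days remain.
July 1–29, 2276: 29 days.
Residual: 46 days.
Total: 1142 days.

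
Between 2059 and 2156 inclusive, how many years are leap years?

24

Years divisible by 4: 2060, 2064, …, 2156 — 25 in all.
Of these, 2100 is divisible by 100 but not 400, so not leap.
Leap years: 25 − 1 = 24.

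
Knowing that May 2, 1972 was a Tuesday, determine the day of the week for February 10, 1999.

Wednesday

Day-of-year of May 2, 1972: 123.
Day-of-year of February 10, 1999: 41.
1972 has 366 days, so 366 − 123 = 243 days remain in 1972.
Full years 1973–1998: 20 common + 6 leap = 20×365 + 6×366 = 9496 days.
Total: 243 + 9496 + 41 = 9780 days.
9780 mod 7 = 1, so 1 day after Tuesday is Wednesday.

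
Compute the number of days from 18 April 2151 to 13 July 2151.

86

April 2151: 30 − 18 = 12 days remain.
Then May (31), June (30): 31 + 30 = 61 days.
July 1–13, 2151: 13 days.
Total: 12 + 61 + 13 = 86 days.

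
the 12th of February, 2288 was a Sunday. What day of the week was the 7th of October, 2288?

Sunday

February 2288: 29 − 12 = 17 days remain (2288 is a leap year, so February has 29 days).
Then March (31), April (30), May (31), June (30), July (31), August (31), September (30): 31 + 30 + 31 + 30 + 31 + 31 + 30 = 214 days.
October 1–7, 2288: 7 days.
Total: 17 + 214 + 7 = 238 days.
238 is a multiple of 7, so the 7th of October, 2288 falls on the same weekday: Sunday.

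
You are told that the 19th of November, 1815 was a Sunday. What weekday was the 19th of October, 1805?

Saturday

Count forward from the earlier date (October 19, 1805) to the later (November 19, 1815):
Day-of-year of October 19, 1805: 292.
Day-of-year of November 19, 1815: 323.
1805 has 365 days, so 365 − 292 = 73 days remain in 1805.
Full years 1806–1814: 7 common + 2 leap = 7×365 + 2×366 = 3287 days.
Total: 73 + 3287 + 323 = 3683 days.
3683 mod 7 = 1, so 1 day before Sunday is Saturday.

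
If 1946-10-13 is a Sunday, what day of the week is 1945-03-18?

Count forward from the earlier date (March 18, 1945) to the later (October 13, 1946):
March 1945: 31 − 18 = 13 days remain.
Then 18 full months totalling 548 days.
October 1–13, 1946: 13 days.
Total: 13 + 548 + 13 = 574 days.
574 is a multiple of 7, so 1945-03-18 falls on the same weekday: Sunday.

Sunday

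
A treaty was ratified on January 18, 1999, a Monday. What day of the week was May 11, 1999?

Tuesday

January 1999: 31 − 18 = 13 days remain.
Then February 1999 (28), March (31), April (30): 28 + 31 + 30 = 89 days.
May 1–11, 1999: 11 days.
Total: 13 + 89 + 11 = 113 days.
113 mod 7 = 1, so 1 day after Monday is Tuesday.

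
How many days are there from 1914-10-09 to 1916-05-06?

October 9, 1914 → October 9, 1915: 365 days.
October 1915: 31 − 9 = 22 days remain.
Then November (30), December (31), January (31), February 1916 (29), March (31), April (30): 30 + 31 + 31 + 29 + 31 + 30 = 182 days.
May 1–6, 1916: 6 days.
Residual: 210 days.
Total: 575 days.

575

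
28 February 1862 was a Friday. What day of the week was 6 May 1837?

Saturday

Count forward from the earlier date (May 6, 1837) to the later (February 28, 1862):
Day-of-year of May 6, 1837: 126.
Day-of-year of February 28, 1862: 59.
1837 has 365 days, so 365 − 126 = 239 days remain in 1837.
Full years 1838–1861: 18 common + 6 leap = 18×365 + 6×366 = 8766 days.
Total: 239 + 8766 + 59 = 9064 days.
9064 mod 7 = 6, so 6 days before Friday is Saturday.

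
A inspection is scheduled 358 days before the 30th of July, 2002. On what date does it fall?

the 6th of August, 2001

Count 358 days before July 30, 2002:
Day-of-year of August 6, 2001: 218.
Day-of-year of July 30, 2002: 211.
2001 has 365 days, so 365 − 218 = 147 days remain in 2001.
Total: 147 + 211 = 358 days.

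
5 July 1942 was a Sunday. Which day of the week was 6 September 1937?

Monday

Count forward from the earlier date (September 6, 1937) to the later (July 5, 1942):
September 6, 1937 → September 6, 1938: 365 days.
September 6, 1938 → September 6, 1939: 365 days.
September 6, 1939 → September 6, 1940: 366 days (1940 is a leap year).
September 6, 1940 → September 6, 1941: 365 days.
September 1941: 30 − 6 = 24 days remain.
Then 9 full months totalling 273 days.
July 1–5, 1942: 5 days.
Residual: 302 days.
Total: 1763 days.
1763 mod 7 = 6, so 6 days before Sunday is Monday.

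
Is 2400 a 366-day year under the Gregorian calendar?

Yes

2400 is a leap year (divisible by 400).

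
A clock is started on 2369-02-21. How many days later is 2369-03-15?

22

February 2369: 28 − 21 = 7 days remain (2369 is not a leap year, so February has 28 days).
March 1–15, 2369: 15 days.
Total: 7 + 15 = 22 days.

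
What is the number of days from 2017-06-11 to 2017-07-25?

44

June 2017: 30 − 11 = 19 days remain.
July 1–25, 2017: 25 days.
Total: 19 + 25 = 44 days.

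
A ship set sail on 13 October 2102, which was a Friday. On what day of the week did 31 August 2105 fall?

Day-of-year of October 13, 2102: 286.
Day-of-year of August 31, 2105: 243.
2102 has 365 days, so 365 − 286 = 79 days remain in 2102.
Full years: 2103: 365; 2104: 366. Sum = 731.
Total: 79 + 731 + 243 = 1053 days.
1053 mod 7 = 3, so 3 days after Friday is Monday.

Monday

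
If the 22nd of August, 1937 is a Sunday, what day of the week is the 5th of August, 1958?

Tuesday

Day-of-year of August 22, 1937: 234.
Day-of-year of August 5, 1958: 217.
1937 has 365 days, so 365 − 234 = 131 days remain in 1937.
Full years 1938–1957: 15 common + 5 leap = 15×365 + 5×366 = 7305 days.
Total: 131 + 7305 + 217 = 7653 days.
7653 mod 7 = 2, so 2 days after Sunday is Tuesday.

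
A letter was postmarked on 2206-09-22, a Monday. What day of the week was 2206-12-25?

Thursday

September 2206: 30 − 22 = 8 days remain.
Then October (31), November (30): 31 + 30 = 61 days.
December 1–25, 2206: 25 days.
Total: 8 + 61 + 25 = 94 days.
94 mod 7 = 3, so 3 days after Monday is Thursday.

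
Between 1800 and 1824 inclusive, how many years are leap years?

Years divisible by 4 in [1800, 1824]: 1800, 1804, 1808, 1812, 1816, 1820, 1824.
Of these, 1800 is divisible by 100 but not 400, so not leap.
Leap years: 7 − 1 = 6.

6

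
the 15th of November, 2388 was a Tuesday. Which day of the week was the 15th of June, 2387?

Count forward from the earlier date (June 15, 2387) to the later (November 15, 2388):
Day-of-year of June 15, 2387: 166.
Day-of-year of November 15, 2388: 320.
2387 has 365 days, so 365 − 166 = 199 days remain in 2387.
Total: 199 + 320 = 519 days.
519 mod 7 = 1, so 1 day before Tuesday is Monday.

Monday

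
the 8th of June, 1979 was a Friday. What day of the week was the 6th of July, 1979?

Friday

June 1979: 30 − 8 = 22 days remain.
July 1–6, 1979: 6 days.
Total: 22 + 6 = 28 days.
28 is a multiple of 7, so the 6th of July, 1979 falls on the same weekday: Friday.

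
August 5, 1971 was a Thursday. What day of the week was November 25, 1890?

Count forward from the earlier date (November 25, 1890) to the later (August 5, 1971):
From November 25, 1890 to November 25, 1970: 80 years, of which 19 contain a Feb 29 — 61×365 + 19×366 = 29219 days.
(1900 is not a leap year (divisible by 100 but not 400).)
November 1970: 30 − 25 = 5 days remain.
Then December (31), January (31), February 1971 (28), March (31), April (30), May (31), June (30), July (31): 31 + 31 + 28 + 31 + 30 + 31 + 30 + 31 = 243 days.
August 1–5, 1971: 5 days.
Residual: 253 days.
Total: 29472 days.
29472 mod 7 = 2, so 2 days before Thursday is Tuesday.

Tuesday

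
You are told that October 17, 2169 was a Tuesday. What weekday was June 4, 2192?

Monday

Day-of-year of October 17, 2169: 290.
Day-of-year of June 4, 2192: 156.
2169 has 365 days, so 365 − 290 = 75 days remain in 2169.
Full years 2170–2191: 17 common + 5 leap = 17×365 + 5×366 = 8035 days.
Total: 75 + 8035 + 156 = 8266 days.
8266 mod 7 = 6, so 6 days after Tuesday is Monday.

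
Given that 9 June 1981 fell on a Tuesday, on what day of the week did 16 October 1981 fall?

June 1981: 30 − 9 = 21 days remain.
Then July (31), August (31), September (30): 31 + 31 + 30 = 92 days.
October 1–16, 1981: 16 days.
Total: 21 + 92 + 16 = 129 days.
129 mod 7 = 3, so 3 days after Tuesday is Friday.

Friday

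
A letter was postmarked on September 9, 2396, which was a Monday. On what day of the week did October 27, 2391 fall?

Count forward from the earlier date (October 27, 2391) to the later (September 9, 2396):
October 27, 2391 → October 27, 2392: 366 days (2392 is a leap year).
October 27, 2392 → October 27, 2393: 365 days.
October 27, 2393 → October 27, 2394: 365 days.
October 27, 2394 → October 27, 2395: 365 days.
October 2395: 31 − 27 = 4 days remain.
Then 10 full months totalling 305 days.
September 1–9, 2396: 9 days.
Residual: 318 days.
Total: 1779 days.
1779 mod 7 = 1, so 1 day before Monday is Sunday.

Sunday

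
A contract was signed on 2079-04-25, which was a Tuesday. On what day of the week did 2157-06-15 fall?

Day-of-year of April 25, 2079: 115.
Day-of-year of June 15, 2157: 166.
2079 has 365 days, so 365 − 115 = 250 days remain in 2079.
Full years 2080–2156: 58 common + 19 leap = 58×365 + 19×366 = 28124 days.
Total: 250 + 28124 + 166 = 28540 days.
28540 mod 7 = 1, so 1 day after Tuesday is Wednesday.

Wednesday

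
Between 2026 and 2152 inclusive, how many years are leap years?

Years divisible by 4: 2028, 2032, …, 2152 — 32 in all.
Of these, 2100 is divisible by 100 but not 400, so not leap.
Leap years: 32 − 1 = 31.

31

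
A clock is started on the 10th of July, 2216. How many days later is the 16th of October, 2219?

Day-of-year of July 10, 2216: 192.
Day-of-year of October 16, 2219: 289.
2216 has 366 days, so 366 − 192 = 174 days remain in 2216.
Full years: 2217: 365; 2218: 365. Sum = 730.
Total: 174 + 730 + 289 = 1193 days.

1193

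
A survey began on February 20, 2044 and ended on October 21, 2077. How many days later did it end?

12297

Day-of-year of February 20, 2044: 51.
Day-of-year of October 21, 2077: 294.
2044 has 366 days, so 366 − 51 = 315 days remain in 2044.
Full years 2045–2076: 24 common + 8 leap = 24×365 + 8×366 = 11688 days.
Total: 315 + 11688 + 294 = 12297 days.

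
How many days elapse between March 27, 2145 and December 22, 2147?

March 2145: 31 − 27 = 4 days remain.
Then 32 full months totalling 974 days.
December 1–22, 2147: 22 days.
Total: 4 + 974 + 22 = 1000 days.

1000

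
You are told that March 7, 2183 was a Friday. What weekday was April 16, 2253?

From March 7, 2183 to March 7, 2253: 70 years, of which 17 contain a Feb 29 — 53×365 + 17×366 = 25567 days.
(2200 is not a leap year (divisible by 100 but not 400).)
March 2253: 31 − 7 = 24 days remain.
April 1–16, 2253: 16 days.
Residual: 40 days.
Total: 25607 days.
25607 mod 7 = 1, so 1 day after Friday is Saturday.

Saturday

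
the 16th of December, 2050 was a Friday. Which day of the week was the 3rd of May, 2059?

Saturday

From December 16, 2050 to December 16, 2058: 8 years, of which 2 contain a Feb 29 — 6×365 + 2×366 = 2922 days.
December 2058: 31 − 16 = 15 days remain.
Then January (31), February 2059 (28), March (31), April (30): 31 + 28 + 31 + 30 = 120 days.
May 1–3, 2059: 3 days.
Residual: 138 days.
Total: 3060 days.
3060 mod 7 = 1, so 1 day after Friday is Saturday.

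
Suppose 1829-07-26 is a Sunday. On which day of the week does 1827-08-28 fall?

Tuesday

Count forward from the earlier date (August 28, 1827) to the later (July 26, 1829):
Day-of-year of August 28, 1827: 240.
Day-of-year of July 26, 1829: 207.
1827 has 365 days, so 365 − 240 = 125 days remain in 1827.
Full years: 1828: 366. Sum = 366.
Total: 125 + 366 + 207 = 698 days.
698 mod 7 = 5, so 5 days before Sunday is Tuesday.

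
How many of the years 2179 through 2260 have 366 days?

Years divisible by 4: 2180, 2184, …, 2260 — 21 in all.
Of these, 2200 is divisible by 100 but not 400, so not leap.
Leap years: 21 − 1 = 20.

20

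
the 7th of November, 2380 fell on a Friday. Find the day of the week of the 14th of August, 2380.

Thursday

Count forward from the earlier date (August 14, 2380) to the later (November 7, 2380):
August 2380: 31 − 14 = 17 days remain.
Then September (30), October (31): 30 + 31 = 61 days.
November 1–7, 2380: 7 days.
Total: 17 + 61 + 7 = 85 days.
85 mod 7 = 1, so 1 day before Friday is Thursday.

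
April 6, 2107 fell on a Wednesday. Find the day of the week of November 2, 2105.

Monday

Count forward from the earlier date (November 2, 2105) to the later (April 6, 2107):
November 2, 2105 → November 2, 2106: 365 days.
November 2106: 30 − 2 = 28 days remain.
Then December (31), January (31), February 2107 (28), March (31): 31 + 31 + 28 + 31 = 121 days.
April 1–6, 2107: 6 days.
Residual: 155 days.
Total: 520 days.
520 mod 7 = 2, so 2 days before Wednesday is Monday.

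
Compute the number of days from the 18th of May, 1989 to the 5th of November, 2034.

From May 18, 1989 to May 18, 2034: 45 years, of which 11 contain a Feb 29 — 34×365 + 11×366 = 16436 days.
(2000 is a leap year (divisible by 400).)
May 2034: 31 − 18 = 13 days remain.
Then June (30), July (31), August (31), September (30), October (31): 30 + 31 + 31 + 30 + 31 = 153 days.
November 1–5, 2034: 5 days.
Residual: 171 days.
Total: 16607 days.

16607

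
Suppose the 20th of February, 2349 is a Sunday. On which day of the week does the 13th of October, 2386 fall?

Monday

From February 20, 2349 to February 20, 2386: 37 years, of which 9 contain a Feb 29 — 28×365 + 9×366 = 13514 days.
February 2386: 28 − 20 = 8 days remain (2386 is not a leap year, so February has 28 days).
Then March (31), April (30), May (31), June (30), July (31), August (31), September (30): 31 + 30 + 31 + 30 + 31 + 31 + 30 = 214 days.
October 1–13, 2386: 13 days.
Residual: 235 days.
Total: 13749 days.
13749 mod 7 = 1, so 1 day after Sunday is Monday.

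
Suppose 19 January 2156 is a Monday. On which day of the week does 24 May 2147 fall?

Count forward from the earlier date (May 24, 2147) to the later (January 19, 2156):
From May 24, 2147 to May 24, 2155: 8 years, of which 2 contain a Feb 29 — 6×365 + 2×366 = 2922 days.
May 2155: 31 − 24 = 7 days remain.
Then June (30), July (31), August (31), September (30), October (31), November (30), December (31): 30 + 31 + 31 + 30 + 31 + 30 + 31 = 214 days.
January 1–19, 2156: 19 days.
Residual: 240 days.
Total: 3162 days.
3162 mod 7 = 5, so 5 days before Monday is Wednesday.

Wednesday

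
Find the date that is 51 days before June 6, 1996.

April 16, 1996

Count 51 days before June 6, 1996:
April 1996: 30 − 16 = 14 days remain.
Then May (31): 31 days.
June 1–6, 1996: 6 days.
Total: 14 + 31 + 6 = 51 days.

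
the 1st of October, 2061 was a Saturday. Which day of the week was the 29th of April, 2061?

Count forward from the earlier date (April 29, 2061) to the later (October 1, 2061):
April 2061: 30 − 29 = 1 day remains.
Then May (31), June (30), July (31), August (31), September (30): 31 + 30 + 31 + 31 + 30 = 153 days.
October 1, 2061: 1 day.
Total: 1 + 153 + 1 = 155 days.
155 mod 7 = 1, so 1 day before Saturday is Friday.

Friday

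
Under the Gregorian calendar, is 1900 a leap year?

No

1900 is not a leap year (divisible by 100 but not 400).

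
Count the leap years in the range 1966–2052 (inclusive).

22

Years divisible by 4: 1968, 1972, …, 2052 — 22 in all.
2000 is divisible by 400, so still leap.
No century exceptions apply. Count: 22.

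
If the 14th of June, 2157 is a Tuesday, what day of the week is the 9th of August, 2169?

Wednesday

From June 14, 2157 to June 14, 2169: 12 years, of which 3 contain a Feb 29 — 9×365 + 3×366 = 4383 days.
June 2169: 30 − 14 = 16 days remain.
Then July (31): 31 days.
August 1–9, 2169: 9 days.
Residual: 56 days.
Total: 4439 days.
4439 mod 7 = 1, so 1 day after Tuesday is Wednesday.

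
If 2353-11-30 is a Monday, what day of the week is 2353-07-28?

Count forward from the earlier date (July 28, 2353) to the later (November 30, 2353):
July 2353: 31 − 28 = 3 days remain.
Then August (31), September (30), October (31): 31 + 30 + 31 = 92 days.
November 1–30, 2353: 30 days.
Total: 3 + 92 + 30 = 125 days.
125 mod 7 = 6, so 6 days before Monday is Tuesday.

Tuesday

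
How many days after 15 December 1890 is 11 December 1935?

Day-of-year of December 15, 1890: 349.
Day-of-year of December 11, 1935: 345.
1890 has 365 days, so 365 − 349 = 16 days remain in 1890.
Full years 1891–1934: 34 common + 10 leap = 34×365 + 10×366 = 16070 days.
Total: 16 + 16070 + 345 = 16431 days.

16431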